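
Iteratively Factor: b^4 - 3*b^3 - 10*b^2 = (b)*(b^3 - 3*b^2 - 10*b) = b*(b + 2)*(b^2 - 5*b) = b^2*(b + 2)*(b - 5)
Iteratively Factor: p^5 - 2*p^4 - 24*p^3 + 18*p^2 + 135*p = (p - 3)*(p^4 + p^3 - 21*p^2 - 45*p) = p*(p - 3)*(p^3 + p^2 - 21*p - 45) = p*(p - 3)*(p + 3)*(p^2 - 2*p - 15) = p*(p - 3)*(p + 3)^2*(p - 5)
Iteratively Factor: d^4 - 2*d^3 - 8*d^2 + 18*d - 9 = (d - 1)*(d^3 - d^2 - 9*d + 9) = (d - 3)*(d - 1)*(d^2 + 2*d - 3) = (d - 3)*(d - 1)^2*(d + 3)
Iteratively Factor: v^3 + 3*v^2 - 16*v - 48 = (v + 4)*(v^2 - v - 12) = (v + 3)*(v + 4)*(v - 4)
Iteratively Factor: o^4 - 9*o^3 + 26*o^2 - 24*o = (o - 2)*(o^3 - 7*o^2 + 12*o) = (o - 3)*(o - 2)*(o^2 - 4*o) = (o - 4)*(o - 3)*(o - 2)*(o)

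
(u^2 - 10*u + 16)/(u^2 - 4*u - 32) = (u - 2)/(u + 4)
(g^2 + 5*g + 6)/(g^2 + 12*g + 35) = (g^2 + 5*g + 6)/(g^2 + 12*g + 35)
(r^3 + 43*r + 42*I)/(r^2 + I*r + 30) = (r^2 - 6*I*r + 7)/(r - 5*I)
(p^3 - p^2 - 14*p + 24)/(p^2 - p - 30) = (-p^3 + p^2 + 14*p - 24)/(-p^2 + p + 30)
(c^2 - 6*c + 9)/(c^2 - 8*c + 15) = (c - 3)/(c - 5)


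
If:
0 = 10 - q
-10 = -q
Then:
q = 10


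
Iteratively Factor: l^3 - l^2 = (l)*(l^2 - l) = l^2*(l - 1)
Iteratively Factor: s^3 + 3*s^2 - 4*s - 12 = (s + 2)*(s^2 + s - 6) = (s + 2)*(s + 3)*(s - 2)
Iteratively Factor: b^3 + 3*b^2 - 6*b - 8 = (b + 4)*(b^2 - b - 2) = (b + 1)*(b + 4)*(b - 2)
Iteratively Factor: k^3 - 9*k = (k)*(k^2 - 9) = k*(k + 3)*(k - 3)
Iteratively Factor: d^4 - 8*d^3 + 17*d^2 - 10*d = (d - 2)*(d^3 - 6*d^2 + 5*d) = (d - 5)*(d - 2)*(d^2 - d) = (d - 5)*(d - 2)*(d - 1)*(d)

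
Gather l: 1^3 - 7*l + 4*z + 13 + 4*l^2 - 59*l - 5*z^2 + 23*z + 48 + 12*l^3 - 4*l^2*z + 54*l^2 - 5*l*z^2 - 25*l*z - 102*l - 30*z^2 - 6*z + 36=12*l^3 + l^2*(58 - 4*z) + l*(-5*z^2 - 25*z - 168) - 35*z^2 + 21*z + 98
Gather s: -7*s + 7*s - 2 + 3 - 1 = 0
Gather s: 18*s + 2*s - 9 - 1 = 20*s - 10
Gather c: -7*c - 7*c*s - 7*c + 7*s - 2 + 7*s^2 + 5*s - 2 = c*(-7*s - 14) + 7*s^2 + 12*s - 4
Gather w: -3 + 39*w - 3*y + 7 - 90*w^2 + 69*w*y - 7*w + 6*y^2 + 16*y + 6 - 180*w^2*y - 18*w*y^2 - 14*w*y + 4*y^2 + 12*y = w^2*(-180*y - 90) + w*(-18*y^2 + 55*y + 32) + 10*y^2 + 25*y + 10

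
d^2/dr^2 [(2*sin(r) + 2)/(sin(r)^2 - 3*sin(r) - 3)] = 2*(-sin(r)^5 - 7*sin(r)^4 - 7*sin(r)^3 - 6*sin(r)^2 + 6)/(sin(r)^2 - 3*sin(r) - 3)^3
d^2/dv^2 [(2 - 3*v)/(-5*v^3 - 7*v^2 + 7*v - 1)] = 2*(225*v^5 + 15*v^4 - 308*v^3 - 174*v^2 + 261*v - 63)/(125*v^9 + 525*v^8 + 210*v^7 - 1052*v^6 - 84*v^5 + 966*v^4 - 622*v^3 + 168*v^2 - 21*v + 1)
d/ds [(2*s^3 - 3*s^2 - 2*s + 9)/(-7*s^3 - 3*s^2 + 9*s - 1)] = (-27*s^4 + 8*s^3 + 150*s^2 + 60*s - 79)/(49*s^6 + 42*s^5 - 117*s^4 - 40*s^3 + 87*s^2 - 18*s + 1)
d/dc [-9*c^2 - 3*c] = -18*c - 3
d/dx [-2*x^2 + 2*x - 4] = 2 - 4*x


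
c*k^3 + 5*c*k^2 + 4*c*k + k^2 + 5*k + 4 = (k + 1)*(k + 4)*(c*k + 1)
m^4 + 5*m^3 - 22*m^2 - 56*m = m*(m - 4)*(m + 2)*(m + 7)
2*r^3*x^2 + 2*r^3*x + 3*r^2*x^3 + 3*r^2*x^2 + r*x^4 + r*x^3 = x*(r + x)*(2*r + x)*(r*x + r)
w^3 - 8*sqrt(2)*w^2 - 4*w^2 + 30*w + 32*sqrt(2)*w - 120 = (w - 4)*(w - 5*sqrt(2))*(w - 3*sqrt(2))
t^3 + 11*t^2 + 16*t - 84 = (t - 2)*(t + 6)*(t + 7)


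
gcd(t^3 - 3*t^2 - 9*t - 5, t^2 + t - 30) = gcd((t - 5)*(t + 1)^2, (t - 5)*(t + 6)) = t - 5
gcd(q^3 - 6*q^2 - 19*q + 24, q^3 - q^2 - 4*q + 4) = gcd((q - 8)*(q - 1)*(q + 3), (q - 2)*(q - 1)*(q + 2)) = q - 1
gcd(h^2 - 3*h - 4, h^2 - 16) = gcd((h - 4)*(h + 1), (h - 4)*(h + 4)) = h - 4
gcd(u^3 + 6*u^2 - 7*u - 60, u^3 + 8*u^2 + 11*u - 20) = u^2 + 9*u + 20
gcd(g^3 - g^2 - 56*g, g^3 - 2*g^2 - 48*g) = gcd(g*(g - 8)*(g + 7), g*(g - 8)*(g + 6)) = g^2 - 8*g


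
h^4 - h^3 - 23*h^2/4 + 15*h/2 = h*(h - 2)*(h - 3/2)*(h + 5/2)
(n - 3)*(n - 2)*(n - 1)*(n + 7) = n^4 + n^3 - 31*n^2 + 71*n - 42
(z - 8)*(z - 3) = z^2 - 11*z + 24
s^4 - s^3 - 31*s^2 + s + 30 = (s - 6)*(s - 1)*(s + 1)*(s + 5)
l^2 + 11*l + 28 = (l + 4)*(l + 7)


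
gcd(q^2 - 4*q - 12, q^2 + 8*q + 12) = q + 2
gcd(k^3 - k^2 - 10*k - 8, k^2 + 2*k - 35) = 1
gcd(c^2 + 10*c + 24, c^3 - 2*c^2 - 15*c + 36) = c + 4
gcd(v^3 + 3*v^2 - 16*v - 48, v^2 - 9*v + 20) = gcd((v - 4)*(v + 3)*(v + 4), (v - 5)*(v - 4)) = v - 4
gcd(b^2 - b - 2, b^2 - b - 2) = b^2 - b - 2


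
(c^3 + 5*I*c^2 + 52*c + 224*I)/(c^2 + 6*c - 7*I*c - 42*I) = (c^2 + 12*I*c - 32)/(c + 6)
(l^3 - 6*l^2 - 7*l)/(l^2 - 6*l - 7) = l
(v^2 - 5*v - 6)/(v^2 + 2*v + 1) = (v - 6)/(v + 1)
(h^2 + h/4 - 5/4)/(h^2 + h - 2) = (h + 5/4)/(h + 2)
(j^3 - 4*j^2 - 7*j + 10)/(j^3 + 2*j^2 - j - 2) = (j - 5)/(j + 1)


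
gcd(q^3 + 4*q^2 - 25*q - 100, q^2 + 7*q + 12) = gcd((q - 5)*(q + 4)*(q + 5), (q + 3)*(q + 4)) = q + 4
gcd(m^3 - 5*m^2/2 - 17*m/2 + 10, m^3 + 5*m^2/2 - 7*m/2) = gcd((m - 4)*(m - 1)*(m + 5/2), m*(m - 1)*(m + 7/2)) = m - 1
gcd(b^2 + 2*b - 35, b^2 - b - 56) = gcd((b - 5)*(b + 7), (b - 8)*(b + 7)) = b + 7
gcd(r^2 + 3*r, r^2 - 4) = 1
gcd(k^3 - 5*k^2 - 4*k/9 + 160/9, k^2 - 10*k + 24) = k - 4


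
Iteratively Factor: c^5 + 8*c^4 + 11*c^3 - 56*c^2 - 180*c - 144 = (c - 3)*(c^4 + 11*c^3 + 44*c^2 + 76*c + 48) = (c - 3)*(c + 4)*(c^3 + 7*c^2 + 16*c + 12) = (c - 3)*(c + 2)*(c + 4)*(c^2 + 5*c + 6) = (c - 3)*(c + 2)*(c + 3)*(c + 4)*(c + 2)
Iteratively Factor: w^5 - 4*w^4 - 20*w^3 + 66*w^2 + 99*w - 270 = (w - 5)*(w^4 + w^3 - 15*w^2 - 9*w + 54) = (w - 5)*(w + 3)*(w^3 - 2*w^2 - 9*w + 18) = (w - 5)*(w - 3)*(w + 3)*(w^2 + w - 6) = (w - 5)*(w - 3)*(w + 3)^2*(w - 2)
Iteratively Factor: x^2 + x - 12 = (x - 3)*(x + 4)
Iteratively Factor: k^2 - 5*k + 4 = (k - 4)*(k - 1)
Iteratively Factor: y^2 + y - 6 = (y - 2)*(y + 3)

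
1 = 1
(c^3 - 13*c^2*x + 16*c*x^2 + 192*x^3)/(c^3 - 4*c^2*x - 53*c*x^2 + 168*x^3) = (-c^2 + 5*c*x + 24*x^2)/(-c^2 - 4*c*x + 21*x^2)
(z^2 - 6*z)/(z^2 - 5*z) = (z - 6)/(z - 5)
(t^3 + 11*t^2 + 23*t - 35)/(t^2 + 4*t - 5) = t + 7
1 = 1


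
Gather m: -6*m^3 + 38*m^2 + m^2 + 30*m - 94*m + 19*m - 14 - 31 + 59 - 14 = -6*m^3 + 39*m^2 - 45*m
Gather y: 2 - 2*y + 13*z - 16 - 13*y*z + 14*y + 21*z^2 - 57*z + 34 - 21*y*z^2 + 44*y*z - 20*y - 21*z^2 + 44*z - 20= y*(-21*z^2 + 31*z - 8)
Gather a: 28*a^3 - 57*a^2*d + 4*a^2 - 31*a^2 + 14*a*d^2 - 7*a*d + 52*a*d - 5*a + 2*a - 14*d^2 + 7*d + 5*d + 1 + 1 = 28*a^3 + a^2*(-57*d - 27) + a*(14*d^2 + 45*d - 3) - 14*d^2 + 12*d + 2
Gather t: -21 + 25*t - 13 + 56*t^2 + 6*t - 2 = 56*t^2 + 31*t - 36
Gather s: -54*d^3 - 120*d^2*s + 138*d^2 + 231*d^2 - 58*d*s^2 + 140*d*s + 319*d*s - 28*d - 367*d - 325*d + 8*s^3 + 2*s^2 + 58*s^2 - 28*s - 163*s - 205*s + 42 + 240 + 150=-54*d^3 + 369*d^2 - 720*d + 8*s^3 + s^2*(60 - 58*d) + s*(-120*d^2 + 459*d - 396) + 432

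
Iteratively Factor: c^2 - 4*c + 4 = (c - 2)*(c - 2)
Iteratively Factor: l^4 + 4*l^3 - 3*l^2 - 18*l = (l)*(l^3 + 4*l^2 - 3*l - 18) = l*(l - 2)*(l^2 + 6*l + 9) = l*(l - 2)*(l + 3)*(l + 3)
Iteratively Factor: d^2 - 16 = (d + 4)*(d - 4)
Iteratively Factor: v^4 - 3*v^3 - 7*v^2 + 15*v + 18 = (v - 3)*(v^3 - 7*v - 6) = (v - 3)*(v + 1)*(v^2 - v - 6) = (v - 3)*(v + 1)*(v + 2)*(v - 3)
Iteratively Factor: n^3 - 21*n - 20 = (n - 5)*(n^2 + 5*n + 4) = (n - 5)*(n + 1)*(n + 4)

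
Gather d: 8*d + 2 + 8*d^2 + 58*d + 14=8*d^2 + 66*d + 16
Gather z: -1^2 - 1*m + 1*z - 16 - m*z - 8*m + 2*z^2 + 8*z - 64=-9*m + 2*z^2 + z*(9 - m) - 81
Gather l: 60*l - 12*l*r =l*(60 - 12*r)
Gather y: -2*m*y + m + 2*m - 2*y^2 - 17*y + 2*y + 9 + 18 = 3*m - 2*y^2 + y*(-2*m - 15) + 27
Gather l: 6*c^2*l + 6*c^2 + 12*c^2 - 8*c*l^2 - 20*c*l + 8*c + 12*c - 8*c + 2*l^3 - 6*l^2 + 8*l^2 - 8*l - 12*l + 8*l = 18*c^2 + 12*c + 2*l^3 + l^2*(2 - 8*c) + l*(6*c^2 - 20*c - 12)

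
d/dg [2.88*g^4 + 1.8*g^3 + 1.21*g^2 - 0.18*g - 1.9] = 11.52*g^3 + 5.4*g^2 + 2.42*g - 0.18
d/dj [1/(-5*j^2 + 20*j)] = 2*(j - 2)/(5*j^2*(j - 4)^2)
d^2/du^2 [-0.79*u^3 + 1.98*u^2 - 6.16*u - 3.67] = 3.96 - 4.74*u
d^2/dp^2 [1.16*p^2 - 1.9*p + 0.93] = 2.32000000000000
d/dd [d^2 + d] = 2*d + 1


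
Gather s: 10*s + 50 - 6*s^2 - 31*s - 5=-6*s^2 - 21*s + 45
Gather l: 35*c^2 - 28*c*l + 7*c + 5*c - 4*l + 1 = 35*c^2 + 12*c + l*(-28*c - 4) + 1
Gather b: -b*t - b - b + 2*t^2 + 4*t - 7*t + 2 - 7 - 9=b*(-t - 2) + 2*t^2 - 3*t - 14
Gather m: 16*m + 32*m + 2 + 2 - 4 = 48*m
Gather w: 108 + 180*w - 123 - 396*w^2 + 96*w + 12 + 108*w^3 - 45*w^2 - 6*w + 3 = 108*w^3 - 441*w^2 + 270*w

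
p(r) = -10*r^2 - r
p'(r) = -20*r - 1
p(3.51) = -126.71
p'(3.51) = -71.20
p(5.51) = -309.11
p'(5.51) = -111.20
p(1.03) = -11.64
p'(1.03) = -21.60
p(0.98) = -10.58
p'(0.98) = -20.60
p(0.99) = -10.79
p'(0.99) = -20.80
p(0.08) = -0.14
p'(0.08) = -2.60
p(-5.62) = -310.22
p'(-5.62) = 111.40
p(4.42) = -199.78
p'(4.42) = -89.40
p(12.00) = -1452.00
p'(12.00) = -241.00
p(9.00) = -819.00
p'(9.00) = -181.00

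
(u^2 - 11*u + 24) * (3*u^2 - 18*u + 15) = 3*u^4 - 51*u^3 + 285*u^2 - 597*u + 360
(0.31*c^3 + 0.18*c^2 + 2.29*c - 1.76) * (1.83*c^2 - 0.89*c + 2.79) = 0.5673*c^5 + 0.0535*c^4 + 4.8954*c^3 - 4.7567*c^2 + 7.9555*c - 4.9104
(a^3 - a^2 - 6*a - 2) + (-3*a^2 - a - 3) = a^3 - 4*a^2 - 7*a - 5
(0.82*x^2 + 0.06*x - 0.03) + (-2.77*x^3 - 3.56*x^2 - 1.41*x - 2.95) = -2.77*x^3 - 2.74*x^2 - 1.35*x - 2.98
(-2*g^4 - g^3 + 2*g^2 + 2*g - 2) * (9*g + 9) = -18*g^5 - 27*g^4 + 9*g^3 + 36*g^2 - 18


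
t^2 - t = t*(t - 1)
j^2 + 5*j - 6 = (j - 1)*(j + 6)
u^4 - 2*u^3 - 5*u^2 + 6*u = u*(u - 3)*(u - 1)*(u + 2)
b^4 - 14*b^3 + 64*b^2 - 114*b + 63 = (b - 7)*(b - 3)^2*(b - 1)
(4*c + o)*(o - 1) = 4*c*o - 4*c + o^2 - o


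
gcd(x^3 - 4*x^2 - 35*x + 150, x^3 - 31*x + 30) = x^2 + x - 30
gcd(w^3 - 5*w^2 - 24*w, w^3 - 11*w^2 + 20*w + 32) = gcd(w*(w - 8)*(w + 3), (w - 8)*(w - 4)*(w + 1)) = w - 8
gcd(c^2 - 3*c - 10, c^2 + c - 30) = c - 5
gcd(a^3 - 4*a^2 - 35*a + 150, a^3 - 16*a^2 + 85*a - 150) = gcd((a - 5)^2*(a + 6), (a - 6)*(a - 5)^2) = a^2 - 10*a + 25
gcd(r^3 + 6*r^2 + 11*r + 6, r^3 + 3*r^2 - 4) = r + 2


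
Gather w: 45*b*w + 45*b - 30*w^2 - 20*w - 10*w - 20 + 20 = 45*b - 30*w^2 + w*(45*b - 30)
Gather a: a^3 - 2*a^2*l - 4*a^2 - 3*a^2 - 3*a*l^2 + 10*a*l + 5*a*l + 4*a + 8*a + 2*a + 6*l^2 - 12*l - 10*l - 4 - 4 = a^3 + a^2*(-2*l - 7) + a*(-3*l^2 + 15*l + 14) + 6*l^2 - 22*l - 8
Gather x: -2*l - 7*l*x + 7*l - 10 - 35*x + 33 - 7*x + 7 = 5*l + x*(-7*l - 42) + 30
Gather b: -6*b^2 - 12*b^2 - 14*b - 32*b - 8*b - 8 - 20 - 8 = -18*b^2 - 54*b - 36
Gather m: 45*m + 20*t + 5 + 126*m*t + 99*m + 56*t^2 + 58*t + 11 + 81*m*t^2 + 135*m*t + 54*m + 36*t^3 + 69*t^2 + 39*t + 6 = m*(81*t^2 + 261*t + 198) + 36*t^3 + 125*t^2 + 117*t + 22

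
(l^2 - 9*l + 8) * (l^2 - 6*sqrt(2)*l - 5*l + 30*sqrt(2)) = l^4 - 14*l^3 - 6*sqrt(2)*l^3 + 53*l^2 + 84*sqrt(2)*l^2 - 318*sqrt(2)*l - 40*l + 240*sqrt(2)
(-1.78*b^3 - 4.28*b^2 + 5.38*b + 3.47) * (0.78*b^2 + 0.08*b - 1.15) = -1.3884*b^5 - 3.4808*b^4 + 5.901*b^3 + 8.059*b^2 - 5.9094*b - 3.9905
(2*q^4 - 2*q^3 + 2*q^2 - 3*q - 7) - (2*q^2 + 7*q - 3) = 2*q^4 - 2*q^3 - 10*q - 4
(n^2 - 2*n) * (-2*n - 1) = -2*n^3 + 3*n^2 + 2*n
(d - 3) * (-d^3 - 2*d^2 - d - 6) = -d^4 + d^3 + 5*d^2 - 3*d + 18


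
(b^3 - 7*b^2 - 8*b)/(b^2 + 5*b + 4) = b*(b - 8)/(b + 4)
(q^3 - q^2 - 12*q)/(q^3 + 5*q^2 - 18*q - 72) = q/(q + 6)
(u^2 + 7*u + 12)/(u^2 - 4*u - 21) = (u + 4)/(u - 7)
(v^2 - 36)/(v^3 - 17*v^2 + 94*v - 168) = (v + 6)/(v^2 - 11*v + 28)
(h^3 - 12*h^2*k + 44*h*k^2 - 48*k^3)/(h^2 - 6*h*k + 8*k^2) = h - 6*k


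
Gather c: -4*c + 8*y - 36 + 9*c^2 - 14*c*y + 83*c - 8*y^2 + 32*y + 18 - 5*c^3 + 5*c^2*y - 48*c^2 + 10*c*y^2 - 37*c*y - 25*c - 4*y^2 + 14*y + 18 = -5*c^3 + c^2*(5*y - 39) + c*(10*y^2 - 51*y + 54) - 12*y^2 + 54*y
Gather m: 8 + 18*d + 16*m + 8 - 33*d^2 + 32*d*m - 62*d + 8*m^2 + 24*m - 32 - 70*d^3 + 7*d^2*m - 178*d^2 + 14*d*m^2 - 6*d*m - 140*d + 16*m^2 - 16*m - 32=-70*d^3 - 211*d^2 - 184*d + m^2*(14*d + 24) + m*(7*d^2 + 26*d + 24) - 48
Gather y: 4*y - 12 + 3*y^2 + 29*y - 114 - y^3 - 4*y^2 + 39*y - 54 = -y^3 - y^2 + 72*y - 180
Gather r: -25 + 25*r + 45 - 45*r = 20 - 20*r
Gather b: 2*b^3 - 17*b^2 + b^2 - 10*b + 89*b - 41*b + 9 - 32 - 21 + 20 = 2*b^3 - 16*b^2 + 38*b - 24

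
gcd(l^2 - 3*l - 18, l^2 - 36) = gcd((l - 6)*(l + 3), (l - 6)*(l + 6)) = l - 6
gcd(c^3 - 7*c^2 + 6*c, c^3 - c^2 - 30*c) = c^2 - 6*c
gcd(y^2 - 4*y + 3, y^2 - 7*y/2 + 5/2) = y - 1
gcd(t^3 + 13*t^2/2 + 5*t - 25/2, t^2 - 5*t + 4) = t - 1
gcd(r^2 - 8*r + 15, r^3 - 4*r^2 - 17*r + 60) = r^2 - 8*r + 15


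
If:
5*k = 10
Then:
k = 2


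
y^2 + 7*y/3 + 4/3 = (y + 1)*(y + 4/3)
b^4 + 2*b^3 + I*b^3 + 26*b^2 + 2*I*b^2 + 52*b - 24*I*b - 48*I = (b + 2)*(b - 4*I)*(b - I)*(b + 6*I)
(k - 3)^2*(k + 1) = k^3 - 5*k^2 + 3*k + 9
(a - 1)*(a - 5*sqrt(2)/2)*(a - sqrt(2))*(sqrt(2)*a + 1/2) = sqrt(2)*a^4 - 13*a^3/2 - sqrt(2)*a^3 + 13*sqrt(2)*a^2/4 + 13*a^2/2 - 13*sqrt(2)*a/4 + 5*a/2 - 5/2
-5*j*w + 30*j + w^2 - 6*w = (-5*j + w)*(w - 6)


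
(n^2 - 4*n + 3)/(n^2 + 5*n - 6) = (n - 3)/(n + 6)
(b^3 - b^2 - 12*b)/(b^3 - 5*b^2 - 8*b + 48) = b/(b - 4)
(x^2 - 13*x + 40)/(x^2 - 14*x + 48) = (x - 5)/(x - 6)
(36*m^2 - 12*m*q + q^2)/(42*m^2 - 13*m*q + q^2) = (-6*m + q)/(-7*m + q)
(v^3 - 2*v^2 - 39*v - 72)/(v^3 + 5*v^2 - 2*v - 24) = (v^2 - 5*v - 24)/(v^2 + 2*v - 8)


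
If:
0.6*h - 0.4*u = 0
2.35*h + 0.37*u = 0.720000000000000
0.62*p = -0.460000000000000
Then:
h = 0.25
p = -0.74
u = 0.37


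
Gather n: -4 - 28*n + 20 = 16 - 28*n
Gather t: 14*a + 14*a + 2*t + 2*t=28*a + 4*t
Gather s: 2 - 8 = -6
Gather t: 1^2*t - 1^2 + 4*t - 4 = 5*t - 5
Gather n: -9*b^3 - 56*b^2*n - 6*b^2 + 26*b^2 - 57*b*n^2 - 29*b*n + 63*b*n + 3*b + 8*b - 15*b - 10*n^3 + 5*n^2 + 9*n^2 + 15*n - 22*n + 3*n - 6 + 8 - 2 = -9*b^3 + 20*b^2 - 4*b - 10*n^3 + n^2*(14 - 57*b) + n*(-56*b^2 + 34*b - 4)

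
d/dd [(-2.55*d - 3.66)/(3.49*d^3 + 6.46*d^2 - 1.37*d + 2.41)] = (17.799*d^3 + 54.7932*d^2 + 47.2872*d - 11.1597)/(12.1801*d^6 + 45.0908*d^5 + 32.169*d^4 - 0.878599999999999*d^3 + 33.0141*d^2 - 6.6034*d + 5.8081)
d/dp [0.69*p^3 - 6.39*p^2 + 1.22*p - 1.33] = 2.07*p^2 - 12.78*p + 1.22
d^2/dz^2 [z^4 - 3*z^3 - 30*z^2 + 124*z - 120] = 12*z^2 - 18*z - 60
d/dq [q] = 1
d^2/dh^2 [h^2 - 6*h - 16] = 2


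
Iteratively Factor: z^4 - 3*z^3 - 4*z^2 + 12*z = (z)*(z^3 - 3*z^2 - 4*z + 12) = z*(z + 2)*(z^2 - 5*z + 6) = z*(z - 3)*(z + 2)*(z - 2)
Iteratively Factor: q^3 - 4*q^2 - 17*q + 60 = (q - 3)*(q^2 - q - 20) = (q - 3)*(q + 4)*(q - 5)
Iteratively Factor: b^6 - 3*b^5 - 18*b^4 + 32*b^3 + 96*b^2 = (b - 4)*(b^5 + b^4 - 14*b^3 - 24*b^2) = (b - 4)^2*(b^4 + 5*b^3 + 6*b^2) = (b - 4)^2*(b + 3)*(b^3 + 2*b^2) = b*(b - 4)^2*(b + 3)*(b^2 + 2*b) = b*(b - 4)^2*(b + 2)*(b + 3)*(b)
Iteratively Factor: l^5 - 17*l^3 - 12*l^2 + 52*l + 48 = (l + 3)*(l^4 - 3*l^3 - 8*l^2 + 12*l + 16) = (l + 2)*(l + 3)*(l^3 - 5*l^2 + 2*l + 8) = (l + 1)*(l + 2)*(l + 3)*(l^2 - 6*l + 8) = (l - 2)*(l + 1)*(l + 2)*(l + 3)*(l - 4)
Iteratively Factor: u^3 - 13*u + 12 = (u + 4)*(u^2 - 4*u + 3) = (u - 1)*(u + 4)*(u - 3)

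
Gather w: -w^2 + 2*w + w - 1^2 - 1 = -w^2 + 3*w - 2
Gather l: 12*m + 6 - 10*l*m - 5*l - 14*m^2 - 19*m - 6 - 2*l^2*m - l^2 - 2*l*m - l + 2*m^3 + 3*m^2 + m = l^2*(-2*m - 1) + l*(-12*m - 6) + 2*m^3 - 11*m^2 - 6*m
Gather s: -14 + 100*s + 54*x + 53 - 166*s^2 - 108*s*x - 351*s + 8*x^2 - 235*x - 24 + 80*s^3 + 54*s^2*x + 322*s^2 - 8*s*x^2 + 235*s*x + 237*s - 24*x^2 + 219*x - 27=80*s^3 + s^2*(54*x + 156) + s*(-8*x^2 + 127*x - 14) - 16*x^2 + 38*x - 12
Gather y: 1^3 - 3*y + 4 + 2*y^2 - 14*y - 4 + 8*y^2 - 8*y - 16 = 10*y^2 - 25*y - 15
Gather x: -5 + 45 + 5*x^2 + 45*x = 5*x^2 + 45*x + 40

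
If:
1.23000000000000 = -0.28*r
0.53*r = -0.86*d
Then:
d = 2.71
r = -4.39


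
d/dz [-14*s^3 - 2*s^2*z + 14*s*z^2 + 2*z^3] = -2*s^2 + 28*s*z + 6*z^2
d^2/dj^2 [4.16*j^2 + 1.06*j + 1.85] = 8.32000000000000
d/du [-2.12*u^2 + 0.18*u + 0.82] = 0.18 - 4.24*u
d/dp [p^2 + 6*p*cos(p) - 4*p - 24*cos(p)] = -6*p*sin(p) + 2*p + 24*sin(p) + 6*cos(p) - 4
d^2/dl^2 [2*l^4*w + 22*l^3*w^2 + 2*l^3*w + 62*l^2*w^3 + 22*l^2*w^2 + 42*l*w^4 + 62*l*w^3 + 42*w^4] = 4*w*(6*l^2 + 33*l*w + 3*l + 31*w^2 + 11*w)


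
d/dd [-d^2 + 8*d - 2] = 8 - 2*d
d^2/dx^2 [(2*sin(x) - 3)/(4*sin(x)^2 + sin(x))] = (-32*sin(x)^2 + 200*sin(x) + 100 - 285/sin(x) - 72/sin(x)^2 - 6/sin(x)^3)/(4*sin(x) + 1)^3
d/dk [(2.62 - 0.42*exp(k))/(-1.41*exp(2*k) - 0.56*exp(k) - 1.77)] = (-0.5922*exp(2*k) + 7.3884*exp(k) + 2.2106)*exp(k)/(1.9881*exp(4*k) + 1.5792*exp(3*k) + 5.305*exp(2*k) + 1.9824*exp(k) + 3.1329)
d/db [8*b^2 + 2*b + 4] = 16*b + 2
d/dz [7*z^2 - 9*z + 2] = 14*z - 9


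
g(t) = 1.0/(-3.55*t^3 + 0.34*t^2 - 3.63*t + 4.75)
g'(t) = 1.0*(10.65*t^2 - 0.68*t + 3.63)/(-3.55*t^3 + 0.34*t^2 - 3.63*t + 4.75)^2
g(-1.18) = 0.07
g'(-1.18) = 0.08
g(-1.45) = 0.05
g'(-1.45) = 0.06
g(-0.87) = 0.10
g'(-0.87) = 0.11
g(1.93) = -0.04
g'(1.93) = 0.06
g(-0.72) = 0.11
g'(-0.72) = 0.12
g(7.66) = -0.00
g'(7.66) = 0.00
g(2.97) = -0.01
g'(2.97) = 0.01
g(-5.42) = 0.00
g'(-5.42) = 0.00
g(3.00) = -0.01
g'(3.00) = 0.01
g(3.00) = -0.01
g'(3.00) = 0.01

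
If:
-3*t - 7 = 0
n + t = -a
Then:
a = 7/3 - n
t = -7/3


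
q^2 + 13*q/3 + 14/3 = (q + 2)*(q + 7/3)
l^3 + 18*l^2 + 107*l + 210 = (l + 5)*(l + 6)*(l + 7)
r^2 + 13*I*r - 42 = (r + 6*I)*(r + 7*I)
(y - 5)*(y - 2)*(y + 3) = y^3 - 4*y^2 - 11*y + 30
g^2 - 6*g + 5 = (g - 5)*(g - 1)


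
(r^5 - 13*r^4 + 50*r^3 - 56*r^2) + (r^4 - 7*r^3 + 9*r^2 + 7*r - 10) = r^5 - 12*r^4 + 43*r^3 - 47*r^2 + 7*r - 10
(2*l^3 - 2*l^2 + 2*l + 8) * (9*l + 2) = 18*l^4 - 14*l^3 + 14*l^2 + 76*l + 16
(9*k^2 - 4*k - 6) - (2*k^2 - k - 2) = 7*k^2 - 3*k - 4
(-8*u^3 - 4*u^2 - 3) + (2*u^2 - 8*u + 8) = -8*u^3 - 2*u^2 - 8*u + 5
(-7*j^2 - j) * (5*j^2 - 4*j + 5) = -35*j^4 + 23*j^3 - 31*j^2 - 5*j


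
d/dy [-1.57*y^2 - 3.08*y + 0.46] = -3.14*y - 3.08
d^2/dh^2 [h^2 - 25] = 2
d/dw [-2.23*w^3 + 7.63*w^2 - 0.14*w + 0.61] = -6.69*w^2 + 15.26*w - 0.14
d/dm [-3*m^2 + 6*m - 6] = 6 - 6*m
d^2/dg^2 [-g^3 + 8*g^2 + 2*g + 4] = 16 - 6*g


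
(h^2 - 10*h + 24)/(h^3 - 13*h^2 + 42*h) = (h - 4)/(h*(h - 7))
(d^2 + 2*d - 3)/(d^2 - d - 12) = (d - 1)/(d - 4)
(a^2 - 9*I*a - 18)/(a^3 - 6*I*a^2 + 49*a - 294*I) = (a - 3*I)/(a^2 + 49)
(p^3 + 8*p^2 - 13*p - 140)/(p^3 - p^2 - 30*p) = (p^2 + 3*p - 28)/(p*(p - 6))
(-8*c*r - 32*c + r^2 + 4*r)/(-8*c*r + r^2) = (r + 4)/r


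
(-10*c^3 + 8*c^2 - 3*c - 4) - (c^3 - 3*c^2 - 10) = -11*c^3 + 11*c^2 - 3*c + 6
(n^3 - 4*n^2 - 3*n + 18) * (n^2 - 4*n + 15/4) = n^5 - 8*n^4 + 67*n^3/4 + 15*n^2 - 333*n/4 + 135/2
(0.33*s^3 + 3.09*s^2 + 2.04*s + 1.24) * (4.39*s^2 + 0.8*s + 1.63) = 1.4487*s^5 + 13.8291*s^4 + 11.9655*s^3 + 12.1123*s^2 + 4.3172*s + 2.0212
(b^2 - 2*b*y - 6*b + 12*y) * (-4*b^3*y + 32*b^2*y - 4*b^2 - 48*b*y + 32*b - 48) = -4*b^5*y + 8*b^4*y^2 + 56*b^4*y - 4*b^4 - 112*b^3*y^2 - 232*b^3*y + 56*b^3 + 480*b^2*y^2 + 176*b^2*y - 240*b^2 - 576*b*y^2 + 480*b*y + 288*b - 576*y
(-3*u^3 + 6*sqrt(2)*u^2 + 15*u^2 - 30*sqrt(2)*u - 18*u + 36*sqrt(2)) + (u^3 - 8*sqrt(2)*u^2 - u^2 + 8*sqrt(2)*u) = -2*u^3 - 2*sqrt(2)*u^2 + 14*u^2 - 22*sqrt(2)*u - 18*u + 36*sqrt(2)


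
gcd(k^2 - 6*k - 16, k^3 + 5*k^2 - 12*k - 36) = k + 2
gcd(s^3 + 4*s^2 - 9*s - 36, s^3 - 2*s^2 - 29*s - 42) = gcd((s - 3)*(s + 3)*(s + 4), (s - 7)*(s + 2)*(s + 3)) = s + 3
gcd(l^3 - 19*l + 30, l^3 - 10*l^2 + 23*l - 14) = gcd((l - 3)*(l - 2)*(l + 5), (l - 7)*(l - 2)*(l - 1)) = l - 2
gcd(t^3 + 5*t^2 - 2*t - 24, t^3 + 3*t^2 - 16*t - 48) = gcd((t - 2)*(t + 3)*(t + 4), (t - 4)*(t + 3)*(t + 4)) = t^2 + 7*t + 12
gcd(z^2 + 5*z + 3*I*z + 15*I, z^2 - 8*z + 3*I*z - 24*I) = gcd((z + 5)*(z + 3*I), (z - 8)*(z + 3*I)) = z + 3*I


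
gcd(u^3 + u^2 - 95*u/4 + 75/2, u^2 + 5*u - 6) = u + 6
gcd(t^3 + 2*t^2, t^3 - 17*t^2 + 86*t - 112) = 1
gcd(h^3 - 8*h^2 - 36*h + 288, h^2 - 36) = h^2 - 36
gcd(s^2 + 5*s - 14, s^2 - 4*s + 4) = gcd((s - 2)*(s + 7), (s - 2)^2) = s - 2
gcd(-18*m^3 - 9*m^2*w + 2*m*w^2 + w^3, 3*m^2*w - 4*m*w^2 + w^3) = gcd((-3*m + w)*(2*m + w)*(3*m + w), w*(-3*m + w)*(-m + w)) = -3*m + w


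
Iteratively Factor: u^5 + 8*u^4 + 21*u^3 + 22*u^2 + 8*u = (u + 1)*(u^4 + 7*u^3 + 14*u^2 + 8*u) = (u + 1)*(u + 4)*(u^3 + 3*u^2 + 2*u) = (u + 1)^2*(u + 4)*(u^2 + 2*u) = u*(u + 1)^2*(u + 4)*(u + 2)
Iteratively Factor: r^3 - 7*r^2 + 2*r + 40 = (r - 5)*(r^2 - 2*r - 8) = (r - 5)*(r - 4)*(r + 2)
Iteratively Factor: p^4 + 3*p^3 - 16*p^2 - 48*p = (p - 4)*(p^3 + 7*p^2 + 12*p) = (p - 4)*(p + 4)*(p^2 + 3*p) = p*(p - 4)*(p + 4)*(p + 3)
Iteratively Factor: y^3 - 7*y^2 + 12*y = (y - 4)*(y^2 - 3*y) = y*(y - 4)*(y - 3)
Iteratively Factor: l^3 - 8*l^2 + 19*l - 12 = (l - 4)*(l^2 - 4*l + 3) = (l - 4)*(l - 1)*(l - 3)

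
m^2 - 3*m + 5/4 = (m - 5/2)*(m - 1/2)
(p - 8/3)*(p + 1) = p^2 - 5*p/3 - 8/3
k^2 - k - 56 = (k - 8)*(k + 7)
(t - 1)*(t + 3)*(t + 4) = t^3 + 6*t^2 + 5*t - 12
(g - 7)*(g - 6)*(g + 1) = g^3 - 12*g^2 + 29*g + 42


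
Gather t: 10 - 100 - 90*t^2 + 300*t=-90*t^2 + 300*t - 90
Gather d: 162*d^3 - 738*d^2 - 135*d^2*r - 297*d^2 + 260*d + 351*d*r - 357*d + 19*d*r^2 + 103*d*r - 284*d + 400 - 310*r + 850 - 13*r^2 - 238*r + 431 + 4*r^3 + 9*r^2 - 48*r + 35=162*d^3 + d^2*(-135*r - 1035) + d*(19*r^2 + 454*r - 381) + 4*r^3 - 4*r^2 - 596*r + 1716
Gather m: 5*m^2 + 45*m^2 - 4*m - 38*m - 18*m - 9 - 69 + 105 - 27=50*m^2 - 60*m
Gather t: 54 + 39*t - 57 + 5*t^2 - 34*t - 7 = 5*t^2 + 5*t - 10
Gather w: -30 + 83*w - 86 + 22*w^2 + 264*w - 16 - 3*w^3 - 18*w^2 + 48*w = -3*w^3 + 4*w^2 + 395*w - 132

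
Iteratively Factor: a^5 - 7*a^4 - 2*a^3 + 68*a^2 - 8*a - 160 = (a - 2)*(a^4 - 5*a^3 - 12*a^2 + 44*a + 80) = (a - 4)*(a - 2)*(a^3 - a^2 - 16*a - 20) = (a - 5)*(a - 4)*(a - 2)*(a^2 + 4*a + 4) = (a - 5)*(a - 4)*(a - 2)*(a + 2)*(a + 2)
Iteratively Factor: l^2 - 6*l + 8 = (l - 2)*(l - 4)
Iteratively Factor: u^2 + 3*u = (u)*(u + 3)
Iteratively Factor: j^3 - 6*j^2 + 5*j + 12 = (j - 3)*(j^2 - 3*j - 4) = (j - 4)*(j - 3)*(j + 1)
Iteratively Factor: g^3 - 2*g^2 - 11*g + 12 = (g - 4)*(g^2 + 2*g - 3) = (g - 4)*(g - 1)*(g + 3)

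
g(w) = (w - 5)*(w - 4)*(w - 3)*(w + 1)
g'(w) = (w - 5)*(w - 4)*(w - 3) + (w - 5)*(w - 4)*(w + 1) + (w - 5)*(w - 3)*(w + 1) + (w - 4)*(w - 3)*(w + 1) = 4*w^3 - 33*w^2 + 70*w - 13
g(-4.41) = 1999.67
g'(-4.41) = -1306.55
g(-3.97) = 1479.93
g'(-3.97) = -1061.29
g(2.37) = -9.10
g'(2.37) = 20.79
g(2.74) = -2.77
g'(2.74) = 13.33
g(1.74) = -25.44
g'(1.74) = 29.96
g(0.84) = -52.25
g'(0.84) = 24.89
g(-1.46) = 72.36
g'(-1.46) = -197.99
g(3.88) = 0.58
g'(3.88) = -4.55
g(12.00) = 6552.00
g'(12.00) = 2987.00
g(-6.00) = 4950.00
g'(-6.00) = -2485.00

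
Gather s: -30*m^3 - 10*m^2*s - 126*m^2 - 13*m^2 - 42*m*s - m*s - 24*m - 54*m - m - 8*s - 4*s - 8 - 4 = -30*m^3 - 139*m^2 - 79*m + s*(-10*m^2 - 43*m - 12) - 12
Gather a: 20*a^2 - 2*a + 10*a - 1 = 20*a^2 + 8*a - 1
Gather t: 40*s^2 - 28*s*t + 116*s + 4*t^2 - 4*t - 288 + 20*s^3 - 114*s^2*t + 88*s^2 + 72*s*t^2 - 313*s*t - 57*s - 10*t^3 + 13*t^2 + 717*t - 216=20*s^3 + 128*s^2 + 59*s - 10*t^3 + t^2*(72*s + 17) + t*(-114*s^2 - 341*s + 713) - 504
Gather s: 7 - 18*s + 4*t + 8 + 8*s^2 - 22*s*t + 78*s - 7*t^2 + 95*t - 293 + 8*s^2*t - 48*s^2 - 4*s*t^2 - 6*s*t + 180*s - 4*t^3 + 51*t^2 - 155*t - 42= s^2*(8*t - 40) + s*(-4*t^2 - 28*t + 240) - 4*t^3 + 44*t^2 - 56*t - 320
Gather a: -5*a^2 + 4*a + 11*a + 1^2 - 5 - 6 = -5*a^2 + 15*a - 10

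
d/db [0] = 0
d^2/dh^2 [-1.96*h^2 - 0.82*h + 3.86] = -3.92000000000000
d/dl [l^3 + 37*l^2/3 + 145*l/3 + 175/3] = 3*l^2 + 74*l/3 + 145/3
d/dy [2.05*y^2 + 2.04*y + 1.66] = 4.1*y + 2.04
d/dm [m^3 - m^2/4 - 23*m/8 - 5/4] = 3*m^2 - m/2 - 23/8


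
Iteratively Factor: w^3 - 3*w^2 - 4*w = (w + 1)*(w^2 - 4*w) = w*(w + 1)*(w - 4)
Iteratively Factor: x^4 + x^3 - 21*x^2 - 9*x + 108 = (x - 3)*(x^3 + 4*x^2 - 9*x - 36) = (x - 3)*(x + 4)*(x^2 - 9) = (x - 3)*(x + 3)*(x + 4)*(x - 3)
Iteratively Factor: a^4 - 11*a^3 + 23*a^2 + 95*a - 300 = (a - 5)*(a^3 - 6*a^2 - 7*a + 60) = (a - 5)^2*(a^2 - a - 12) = (a - 5)^2*(a + 3)*(a - 4)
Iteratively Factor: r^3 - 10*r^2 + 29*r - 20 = (r - 1)*(r^2 - 9*r + 20) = (r - 5)*(r - 1)*(r - 4)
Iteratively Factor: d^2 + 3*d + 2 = (d + 2)*(d + 1)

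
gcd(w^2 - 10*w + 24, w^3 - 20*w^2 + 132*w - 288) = w - 6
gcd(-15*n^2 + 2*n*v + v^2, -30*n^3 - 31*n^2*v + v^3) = 5*n + v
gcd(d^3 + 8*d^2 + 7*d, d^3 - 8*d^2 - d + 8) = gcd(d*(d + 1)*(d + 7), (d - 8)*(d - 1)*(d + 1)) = d + 1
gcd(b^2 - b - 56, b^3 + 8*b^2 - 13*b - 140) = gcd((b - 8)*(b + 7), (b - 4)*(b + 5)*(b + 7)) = b + 7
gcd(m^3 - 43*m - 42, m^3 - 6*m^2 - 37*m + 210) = m^2 - m - 42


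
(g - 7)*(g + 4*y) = g^2 + 4*g*y - 7*g - 28*y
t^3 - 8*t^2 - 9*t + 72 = (t - 8)*(t - 3)*(t + 3)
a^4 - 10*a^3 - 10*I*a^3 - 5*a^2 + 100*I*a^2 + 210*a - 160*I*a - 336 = (a - 8)*(a - 2)*(a - 7*I)*(a - 3*I)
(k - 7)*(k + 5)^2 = k^3 + 3*k^2 - 45*k - 175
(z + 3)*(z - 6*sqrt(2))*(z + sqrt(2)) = z^3 - 5*sqrt(2)*z^2 + 3*z^2 - 15*sqrt(2)*z - 12*z - 36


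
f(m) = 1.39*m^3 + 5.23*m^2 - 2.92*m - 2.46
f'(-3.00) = 3.23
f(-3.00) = 15.84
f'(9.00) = 428.99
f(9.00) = 1408.20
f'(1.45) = 21.01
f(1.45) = 8.54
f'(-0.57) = -7.53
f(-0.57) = 0.65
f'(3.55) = 86.77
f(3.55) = 115.27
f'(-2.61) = -1.81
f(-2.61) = 16.07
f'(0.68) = 6.12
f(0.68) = -1.59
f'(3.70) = 92.87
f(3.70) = 128.74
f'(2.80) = 59.06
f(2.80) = 60.88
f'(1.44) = 20.79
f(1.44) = 8.33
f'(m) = 4.17*m^2 + 10.46*m - 2.92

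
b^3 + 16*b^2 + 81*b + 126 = (b + 3)*(b + 6)*(b + 7)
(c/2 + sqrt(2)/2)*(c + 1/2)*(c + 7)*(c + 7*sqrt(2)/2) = c^4/2 + 9*sqrt(2)*c^3/4 + 15*c^3/4 + 21*c^2/4 + 135*sqrt(2)*c^2/8 + 63*sqrt(2)*c/8 + 105*c/4 + 49/4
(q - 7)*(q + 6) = q^2 - q - 42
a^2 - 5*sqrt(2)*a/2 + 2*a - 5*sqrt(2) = (a + 2)*(a - 5*sqrt(2)/2)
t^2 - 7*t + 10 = (t - 5)*(t - 2)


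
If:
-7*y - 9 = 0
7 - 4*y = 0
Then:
No Solution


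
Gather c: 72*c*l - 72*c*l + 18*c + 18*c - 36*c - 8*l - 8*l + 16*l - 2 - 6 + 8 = 0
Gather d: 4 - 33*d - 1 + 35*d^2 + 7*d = 35*d^2 - 26*d + 3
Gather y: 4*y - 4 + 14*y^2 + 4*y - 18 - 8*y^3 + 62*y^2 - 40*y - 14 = -8*y^3 + 76*y^2 - 32*y - 36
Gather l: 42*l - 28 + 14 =42*l - 14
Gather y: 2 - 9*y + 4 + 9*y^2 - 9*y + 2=9*y^2 - 18*y + 8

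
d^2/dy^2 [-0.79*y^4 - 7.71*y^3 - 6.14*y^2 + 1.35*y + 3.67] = -9.48*y^2 - 46.26*y - 12.28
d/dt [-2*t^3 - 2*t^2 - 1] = 2*t*(-3*t - 2)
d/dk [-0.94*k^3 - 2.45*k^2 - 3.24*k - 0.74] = -2.82*k^2 - 4.9*k - 3.24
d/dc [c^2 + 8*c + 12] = 2*c + 8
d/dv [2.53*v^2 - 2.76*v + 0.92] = 5.06*v - 2.76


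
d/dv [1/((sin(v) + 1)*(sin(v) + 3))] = -2*(sin(v) + 2)*cos(v)/((sin(v) + 1)^2*(sin(v) + 3)^2)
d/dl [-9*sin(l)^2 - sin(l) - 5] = -(18*sin(l) + 1)*cos(l)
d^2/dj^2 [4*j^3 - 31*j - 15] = 24*j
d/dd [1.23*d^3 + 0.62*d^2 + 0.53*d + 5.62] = 3.69*d^2 + 1.24*d + 0.53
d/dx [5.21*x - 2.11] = 5.21000000000000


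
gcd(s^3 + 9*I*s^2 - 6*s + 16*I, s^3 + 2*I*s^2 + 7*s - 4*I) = s - I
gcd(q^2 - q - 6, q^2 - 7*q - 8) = 1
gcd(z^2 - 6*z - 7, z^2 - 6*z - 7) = z^2 - 6*z - 7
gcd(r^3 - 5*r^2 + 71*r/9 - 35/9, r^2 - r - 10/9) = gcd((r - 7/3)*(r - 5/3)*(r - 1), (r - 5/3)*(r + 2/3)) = r - 5/3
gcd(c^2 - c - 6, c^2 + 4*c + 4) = c + 2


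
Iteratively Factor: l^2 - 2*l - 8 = (l + 2)*(l - 4)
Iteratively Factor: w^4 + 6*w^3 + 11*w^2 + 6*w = (w + 1)*(w^3 + 5*w^2 + 6*w) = (w + 1)*(w + 3)*(w^2 + 2*w) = (w + 1)*(w + 2)*(w + 3)*(w)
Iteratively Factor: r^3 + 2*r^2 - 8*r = (r)*(r^2 + 2*r - 8) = r*(r - 2)*(r + 4)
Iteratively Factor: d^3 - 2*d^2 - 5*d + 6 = (d - 3)*(d^2 + d - 2) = (d - 3)*(d - 1)*(d + 2)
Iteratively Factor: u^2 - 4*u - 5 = (u + 1)*(u - 5)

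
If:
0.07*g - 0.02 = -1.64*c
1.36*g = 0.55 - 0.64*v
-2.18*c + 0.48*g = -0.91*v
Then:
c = -0.01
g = 0.56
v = -0.32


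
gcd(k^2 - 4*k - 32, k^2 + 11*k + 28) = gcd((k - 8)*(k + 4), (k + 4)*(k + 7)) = k + 4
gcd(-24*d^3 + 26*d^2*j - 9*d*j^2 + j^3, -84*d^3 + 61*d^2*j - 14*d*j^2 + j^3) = 12*d^2 - 7*d*j + j^2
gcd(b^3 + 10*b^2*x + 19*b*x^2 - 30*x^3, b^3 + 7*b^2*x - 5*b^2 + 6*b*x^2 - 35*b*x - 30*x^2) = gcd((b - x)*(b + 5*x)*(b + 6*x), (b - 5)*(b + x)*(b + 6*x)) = b + 6*x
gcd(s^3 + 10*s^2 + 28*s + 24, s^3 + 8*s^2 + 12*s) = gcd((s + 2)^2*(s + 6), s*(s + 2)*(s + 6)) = s^2 + 8*s + 12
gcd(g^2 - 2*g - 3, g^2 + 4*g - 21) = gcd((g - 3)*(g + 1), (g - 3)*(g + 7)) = g - 3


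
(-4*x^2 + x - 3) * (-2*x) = 8*x^3 - 2*x^2 + 6*x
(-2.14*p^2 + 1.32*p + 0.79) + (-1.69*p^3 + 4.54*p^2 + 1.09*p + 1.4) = -1.69*p^3 + 2.4*p^2 + 2.41*p + 2.19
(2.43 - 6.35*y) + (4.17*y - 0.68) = 1.75 - 2.18*y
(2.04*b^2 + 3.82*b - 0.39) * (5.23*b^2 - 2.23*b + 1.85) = 10.6692*b^4 + 15.4294*b^3 - 6.7843*b^2 + 7.9367*b - 0.7215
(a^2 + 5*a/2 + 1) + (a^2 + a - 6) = 2*a^2 + 7*a/2 - 5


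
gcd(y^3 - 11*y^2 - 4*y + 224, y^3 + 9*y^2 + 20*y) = y + 4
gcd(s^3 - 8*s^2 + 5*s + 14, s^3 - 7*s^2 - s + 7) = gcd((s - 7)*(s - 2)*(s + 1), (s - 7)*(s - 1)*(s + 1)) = s^2 - 6*s - 7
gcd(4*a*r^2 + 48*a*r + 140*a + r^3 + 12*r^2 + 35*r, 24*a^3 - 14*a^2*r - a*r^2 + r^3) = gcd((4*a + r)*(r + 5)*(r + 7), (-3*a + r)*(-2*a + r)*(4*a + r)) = 4*a + r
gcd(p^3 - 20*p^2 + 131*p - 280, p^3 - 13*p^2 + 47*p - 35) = p^2 - 12*p + 35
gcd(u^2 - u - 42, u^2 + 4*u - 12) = u + 6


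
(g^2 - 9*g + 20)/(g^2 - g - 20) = (g - 4)/(g + 4)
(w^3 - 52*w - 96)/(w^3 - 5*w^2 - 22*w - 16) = (w + 6)/(w + 1)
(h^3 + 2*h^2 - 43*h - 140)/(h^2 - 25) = (h^2 - 3*h - 28)/(h - 5)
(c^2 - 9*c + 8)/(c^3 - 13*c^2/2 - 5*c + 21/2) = 2*(c - 8)/(2*c^2 - 11*c - 21)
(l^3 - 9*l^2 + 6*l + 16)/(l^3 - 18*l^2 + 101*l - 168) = (l^2 - l - 2)/(l^2 - 10*l + 21)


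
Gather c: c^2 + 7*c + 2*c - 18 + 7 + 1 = c^2 + 9*c - 10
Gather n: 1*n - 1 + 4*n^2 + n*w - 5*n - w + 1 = 4*n^2 + n*(w - 4) - w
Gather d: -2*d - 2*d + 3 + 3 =6 - 4*d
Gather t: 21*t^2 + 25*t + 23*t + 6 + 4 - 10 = 21*t^2 + 48*t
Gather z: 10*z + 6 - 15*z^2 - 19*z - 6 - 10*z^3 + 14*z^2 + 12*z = -10*z^3 - z^2 + 3*z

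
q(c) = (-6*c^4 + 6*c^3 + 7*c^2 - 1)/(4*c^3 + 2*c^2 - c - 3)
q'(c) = (-12*c^2 - 4*c + 1)*(-6*c^4 + 6*c^3 + 7*c^2 - 1)/(4*c^3 + 2*c^2 - c - 3)^2 + (-24*c^3 + 18*c^2 + 14*c)/(4*c^3 + 2*c^2 - c - 3) = (-24*c^6 - 24*c^5 + 2*c^4 + 60*c^3 - 49*c^2 - 38*c - 1)/(16*c^6 + 16*c^5 - 4*c^4 - 28*c^3 - 11*c^2 + 6*c + 9)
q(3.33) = -2.69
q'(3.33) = -1.52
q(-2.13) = 4.95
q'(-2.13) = -2.02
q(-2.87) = 6.29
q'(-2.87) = -1.69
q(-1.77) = 4.15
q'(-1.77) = -2.45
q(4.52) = -4.49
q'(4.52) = -1.51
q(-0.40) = 0.16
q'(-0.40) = 0.42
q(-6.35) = 11.71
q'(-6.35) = -1.52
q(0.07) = 0.32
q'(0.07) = -0.41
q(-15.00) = 24.73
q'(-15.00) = -1.50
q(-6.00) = 11.18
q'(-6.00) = -1.52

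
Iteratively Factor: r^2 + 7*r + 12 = (r + 3)*(r + 4)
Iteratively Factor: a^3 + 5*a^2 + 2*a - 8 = (a + 2)*(a^2 + 3*a - 4) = (a + 2)*(a + 4)*(a - 1)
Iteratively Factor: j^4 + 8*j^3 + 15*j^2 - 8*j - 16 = (j - 1)*(j^3 + 9*j^2 + 24*j + 16) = (j - 1)*(j + 4)*(j^2 + 5*j + 4) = (j - 1)*(j + 4)^2*(j + 1)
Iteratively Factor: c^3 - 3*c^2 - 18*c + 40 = (c - 5)*(c^2 + 2*c - 8) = (c - 5)*(c - 2)*(c + 4)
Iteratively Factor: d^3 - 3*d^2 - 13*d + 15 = (d - 5)*(d^2 + 2*d - 3) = (d - 5)*(d - 1)*(d + 3)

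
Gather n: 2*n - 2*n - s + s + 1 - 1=0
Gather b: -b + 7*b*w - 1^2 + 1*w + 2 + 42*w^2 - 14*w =b*(7*w - 1) + 42*w^2 - 13*w + 1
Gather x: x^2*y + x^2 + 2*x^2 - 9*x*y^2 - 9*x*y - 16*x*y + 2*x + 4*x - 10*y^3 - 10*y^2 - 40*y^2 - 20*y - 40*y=x^2*(y + 3) + x*(-9*y^2 - 25*y + 6) - 10*y^3 - 50*y^2 - 60*y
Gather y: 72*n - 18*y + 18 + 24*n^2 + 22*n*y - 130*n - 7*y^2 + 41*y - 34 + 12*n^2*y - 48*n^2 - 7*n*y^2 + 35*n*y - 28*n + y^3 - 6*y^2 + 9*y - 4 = -24*n^2 - 86*n + y^3 + y^2*(-7*n - 13) + y*(12*n^2 + 57*n + 32) - 20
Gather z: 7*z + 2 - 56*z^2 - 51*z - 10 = -56*z^2 - 44*z - 8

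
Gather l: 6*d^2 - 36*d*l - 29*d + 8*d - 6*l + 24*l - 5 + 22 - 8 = 6*d^2 - 21*d + l*(18 - 36*d) + 9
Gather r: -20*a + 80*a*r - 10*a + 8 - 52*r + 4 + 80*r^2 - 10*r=-30*a + 80*r^2 + r*(80*a - 62) + 12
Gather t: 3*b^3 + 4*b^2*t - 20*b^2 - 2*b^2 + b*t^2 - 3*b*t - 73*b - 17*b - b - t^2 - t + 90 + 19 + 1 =3*b^3 - 22*b^2 - 91*b + t^2*(b - 1) + t*(4*b^2 - 3*b - 1) + 110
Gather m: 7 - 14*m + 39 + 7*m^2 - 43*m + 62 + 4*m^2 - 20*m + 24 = 11*m^2 - 77*m + 132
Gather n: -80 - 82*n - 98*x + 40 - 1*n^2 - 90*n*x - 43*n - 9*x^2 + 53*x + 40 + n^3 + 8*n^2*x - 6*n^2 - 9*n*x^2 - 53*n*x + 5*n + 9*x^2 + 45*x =n^3 + n^2*(8*x - 7) + n*(-9*x^2 - 143*x - 120)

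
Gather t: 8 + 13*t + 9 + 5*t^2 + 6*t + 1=5*t^2 + 19*t + 18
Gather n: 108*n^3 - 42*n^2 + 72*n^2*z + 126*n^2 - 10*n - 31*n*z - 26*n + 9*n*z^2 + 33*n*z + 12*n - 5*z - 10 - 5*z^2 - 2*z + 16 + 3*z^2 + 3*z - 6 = 108*n^3 + n^2*(72*z + 84) + n*(9*z^2 + 2*z - 24) - 2*z^2 - 4*z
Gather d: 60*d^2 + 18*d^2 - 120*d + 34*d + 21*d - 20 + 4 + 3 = 78*d^2 - 65*d - 13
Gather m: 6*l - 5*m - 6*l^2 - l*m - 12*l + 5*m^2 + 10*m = -6*l^2 - 6*l + 5*m^2 + m*(5 - l)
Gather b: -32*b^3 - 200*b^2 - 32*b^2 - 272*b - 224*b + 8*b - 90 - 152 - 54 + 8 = -32*b^3 - 232*b^2 - 488*b - 288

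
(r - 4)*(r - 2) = r^2 - 6*r + 8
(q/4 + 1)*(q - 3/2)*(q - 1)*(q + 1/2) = q^4/4 + q^3/2 - 31*q^2/16 + 7*q/16 + 3/4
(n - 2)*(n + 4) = n^2 + 2*n - 8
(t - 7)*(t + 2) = t^2 - 5*t - 14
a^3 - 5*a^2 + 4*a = a*(a - 4)*(a - 1)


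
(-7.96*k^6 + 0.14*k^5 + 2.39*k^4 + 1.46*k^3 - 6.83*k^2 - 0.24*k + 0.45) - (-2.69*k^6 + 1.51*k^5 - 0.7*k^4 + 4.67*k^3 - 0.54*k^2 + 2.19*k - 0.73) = -5.27*k^6 - 1.37*k^5 + 3.09*k^4 - 3.21*k^3 - 6.29*k^2 - 2.43*k + 1.18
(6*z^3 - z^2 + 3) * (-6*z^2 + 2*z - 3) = -36*z^5 + 18*z^4 - 20*z^3 - 15*z^2 + 6*z - 9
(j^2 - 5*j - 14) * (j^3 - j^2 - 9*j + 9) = j^5 - 6*j^4 - 18*j^3 + 68*j^2 + 81*j - 126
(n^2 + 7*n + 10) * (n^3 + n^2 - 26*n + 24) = n^5 + 8*n^4 - 9*n^3 - 148*n^2 - 92*n + 240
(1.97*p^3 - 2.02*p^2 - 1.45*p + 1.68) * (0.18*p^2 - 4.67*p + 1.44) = 0.3546*p^5 - 9.5635*p^4 + 12.0092*p^3 + 4.1651*p^2 - 9.9336*p + 2.4192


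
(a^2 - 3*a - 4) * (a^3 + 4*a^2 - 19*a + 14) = a^5 + a^4 - 35*a^3 + 55*a^2 + 34*a - 56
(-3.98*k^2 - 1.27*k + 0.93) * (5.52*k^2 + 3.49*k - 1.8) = -21.9696*k^4 - 20.9006*k^3 + 7.8653*k^2 + 5.5317*k - 1.674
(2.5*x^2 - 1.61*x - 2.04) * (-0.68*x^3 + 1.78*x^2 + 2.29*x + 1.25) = -1.7*x^5 + 5.5448*x^4 + 4.2464*x^3 - 4.1931*x^2 - 6.6841*x - 2.55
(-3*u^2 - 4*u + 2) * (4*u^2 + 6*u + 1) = -12*u^4 - 34*u^3 - 19*u^2 + 8*u + 2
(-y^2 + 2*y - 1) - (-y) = -y^2 + 3*y - 1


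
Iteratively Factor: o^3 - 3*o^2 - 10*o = (o)*(o^2 - 3*o - 10) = o*(o + 2)*(o - 5)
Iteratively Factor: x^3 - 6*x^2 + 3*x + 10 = (x + 1)*(x^2 - 7*x + 10) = (x - 2)*(x + 1)*(x - 5)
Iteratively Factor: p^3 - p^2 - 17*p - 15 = (p + 1)*(p^2 - 2*p - 15) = (p + 1)*(p + 3)*(p - 5)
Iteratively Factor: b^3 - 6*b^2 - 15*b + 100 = (b - 5)*(b^2 - b - 20) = (b - 5)^2*(b + 4)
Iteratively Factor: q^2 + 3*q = (q)*(q + 3)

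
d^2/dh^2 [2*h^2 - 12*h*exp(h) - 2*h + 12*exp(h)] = -12*h*exp(h) - 12*exp(h) + 4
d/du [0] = 0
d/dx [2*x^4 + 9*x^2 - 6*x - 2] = 8*x^3 + 18*x - 6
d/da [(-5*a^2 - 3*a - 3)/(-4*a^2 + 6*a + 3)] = 3*(-14*a^2 - 18*a + 3)/(16*a^4 - 48*a^3 + 12*a^2 + 36*a + 9)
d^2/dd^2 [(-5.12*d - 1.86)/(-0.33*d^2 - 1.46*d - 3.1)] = ((0.66*d + 1.46)*(1.32*d + 2.92)*(5.12*d + 1.86) - (10.1376*d + 16.178)*(0.33*d^2 + 1.46*d + 3.1))/(0.33*d^2 + 1.46*d + 3.1)^3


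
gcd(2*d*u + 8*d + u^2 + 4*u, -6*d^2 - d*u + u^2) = 2*d + u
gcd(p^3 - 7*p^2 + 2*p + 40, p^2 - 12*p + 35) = p - 5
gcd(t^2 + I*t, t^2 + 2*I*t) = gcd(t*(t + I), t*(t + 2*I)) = t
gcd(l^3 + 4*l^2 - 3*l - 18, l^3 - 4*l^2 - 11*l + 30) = l^2 + l - 6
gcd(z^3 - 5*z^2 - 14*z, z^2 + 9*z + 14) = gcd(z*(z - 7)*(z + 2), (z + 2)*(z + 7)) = z + 2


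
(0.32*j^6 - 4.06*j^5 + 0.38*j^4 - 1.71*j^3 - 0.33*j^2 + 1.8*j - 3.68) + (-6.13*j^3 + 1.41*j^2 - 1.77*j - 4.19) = 0.32*j^6 - 4.06*j^5 + 0.38*j^4 - 7.84*j^3 + 1.08*j^2 + 0.03*j - 7.87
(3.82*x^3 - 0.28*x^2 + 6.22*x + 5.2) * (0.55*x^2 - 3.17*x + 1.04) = 2.101*x^5 - 12.2634*x^4 + 8.2814*x^3 - 17.1486*x^2 - 10.0152*x + 5.408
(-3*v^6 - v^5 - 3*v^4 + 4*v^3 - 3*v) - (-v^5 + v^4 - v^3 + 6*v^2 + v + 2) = -3*v^6 - 4*v^4 + 5*v^3 - 6*v^2 - 4*v - 2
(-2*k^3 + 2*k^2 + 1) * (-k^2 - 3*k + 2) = 2*k^5 + 4*k^4 - 10*k^3 + 3*k^2 - 3*k + 2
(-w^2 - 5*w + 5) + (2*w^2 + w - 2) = w^2 - 4*w + 3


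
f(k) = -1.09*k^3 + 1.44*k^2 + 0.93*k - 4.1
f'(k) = -3.27*k^2 + 2.88*k + 0.93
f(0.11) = -3.98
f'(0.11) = 1.21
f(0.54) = -3.35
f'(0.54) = 1.53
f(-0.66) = -3.77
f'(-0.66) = -2.40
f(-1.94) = 7.47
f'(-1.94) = -16.96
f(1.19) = -2.79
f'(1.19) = -0.27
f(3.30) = -24.52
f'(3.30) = -25.18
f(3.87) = -42.11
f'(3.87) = -36.90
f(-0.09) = -4.17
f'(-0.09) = 0.64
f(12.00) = -1669.10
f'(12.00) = -435.39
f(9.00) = -673.70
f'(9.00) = -238.02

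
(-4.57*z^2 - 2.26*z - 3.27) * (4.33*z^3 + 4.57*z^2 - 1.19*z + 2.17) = -19.7881*z^5 - 30.6707*z^4 - 19.049*z^3 - 22.1714*z^2 - 1.0129*z - 7.0959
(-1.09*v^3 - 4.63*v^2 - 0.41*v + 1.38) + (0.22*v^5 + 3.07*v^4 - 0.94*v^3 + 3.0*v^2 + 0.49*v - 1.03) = 0.22*v^5 + 3.07*v^4 - 2.03*v^3 - 1.63*v^2 + 0.08*v + 0.35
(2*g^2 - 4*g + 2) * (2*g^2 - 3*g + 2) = 4*g^4 - 14*g^3 + 20*g^2 - 14*g + 4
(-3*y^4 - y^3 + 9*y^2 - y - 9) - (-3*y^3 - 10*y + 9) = -3*y^4 + 2*y^3 + 9*y^2 + 9*y - 18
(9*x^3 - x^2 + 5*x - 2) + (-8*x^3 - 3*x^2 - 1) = x^3 - 4*x^2 + 5*x - 3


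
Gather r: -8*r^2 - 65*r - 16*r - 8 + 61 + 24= -8*r^2 - 81*r + 77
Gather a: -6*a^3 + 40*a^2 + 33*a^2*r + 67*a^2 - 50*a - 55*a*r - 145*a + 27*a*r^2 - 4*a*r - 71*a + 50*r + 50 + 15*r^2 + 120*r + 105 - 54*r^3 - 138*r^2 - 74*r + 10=-6*a^3 + a^2*(33*r + 107) + a*(27*r^2 - 59*r - 266) - 54*r^3 - 123*r^2 + 96*r + 165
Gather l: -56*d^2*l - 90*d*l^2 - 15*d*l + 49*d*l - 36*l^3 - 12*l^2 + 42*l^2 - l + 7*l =-36*l^3 + l^2*(30 - 90*d) + l*(-56*d^2 + 34*d + 6)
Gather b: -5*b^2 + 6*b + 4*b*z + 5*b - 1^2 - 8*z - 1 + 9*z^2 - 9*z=-5*b^2 + b*(4*z + 11) + 9*z^2 - 17*z - 2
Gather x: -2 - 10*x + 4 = 2 - 10*x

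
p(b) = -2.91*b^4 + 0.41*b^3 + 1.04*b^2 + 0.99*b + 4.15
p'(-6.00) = 2547.03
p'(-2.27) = 138.76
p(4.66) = -1299.42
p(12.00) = -59467.49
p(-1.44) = -8.86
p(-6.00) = -3824.27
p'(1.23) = -16.25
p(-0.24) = 3.96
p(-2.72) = -158.38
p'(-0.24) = 0.72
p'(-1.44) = 35.30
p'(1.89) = -69.27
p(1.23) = 1.04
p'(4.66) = -1140.51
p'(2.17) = -107.65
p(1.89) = -24.63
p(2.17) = -49.14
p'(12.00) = -19910.85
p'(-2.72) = 238.67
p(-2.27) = -74.80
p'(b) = -11.64*b^3 + 1.23*b^2 + 2.08*b + 0.99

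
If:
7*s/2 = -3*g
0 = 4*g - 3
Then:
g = 3/4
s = -9/14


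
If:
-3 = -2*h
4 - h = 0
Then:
No Solution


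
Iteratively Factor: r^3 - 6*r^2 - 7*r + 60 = (r - 5)*(r^2 - r - 12) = (r - 5)*(r + 3)*(r - 4)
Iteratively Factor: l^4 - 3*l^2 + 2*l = (l - 1)*(l^3 + l^2 - 2*l) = l*(l - 1)*(l^2 + l - 2) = l*(l - 1)^2*(l + 2)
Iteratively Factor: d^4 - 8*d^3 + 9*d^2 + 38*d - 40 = (d - 4)*(d^3 - 4*d^2 - 7*d + 10) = (d - 4)*(d + 2)*(d^2 - 6*d + 5) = (d - 5)*(d - 4)*(d + 2)*(d - 1)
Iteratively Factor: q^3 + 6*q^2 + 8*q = (q)*(q^2 + 6*q + 8) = q*(q + 2)*(q + 4)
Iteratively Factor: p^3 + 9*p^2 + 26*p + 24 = (p + 2)*(p^2 + 7*p + 12) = (p + 2)*(p + 4)*(p + 3)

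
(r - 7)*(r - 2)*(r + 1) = r^3 - 8*r^2 + 5*r + 14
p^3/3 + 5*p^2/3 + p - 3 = (p/3 + 1)*(p - 1)*(p + 3)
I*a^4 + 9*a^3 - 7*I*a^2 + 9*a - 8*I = (a - 8*I)*(a - I)*(a + I)*(I*a + 1)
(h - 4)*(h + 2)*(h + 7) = h^3 + 5*h^2 - 22*h - 56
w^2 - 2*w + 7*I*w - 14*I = (w - 2)*(w + 7*I)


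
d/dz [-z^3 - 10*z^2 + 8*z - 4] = -3*z^2 - 20*z + 8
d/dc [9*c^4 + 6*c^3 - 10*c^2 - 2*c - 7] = 36*c^3 + 18*c^2 - 20*c - 2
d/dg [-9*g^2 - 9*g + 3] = -18*g - 9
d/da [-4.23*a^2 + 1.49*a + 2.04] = 1.49 - 8.46*a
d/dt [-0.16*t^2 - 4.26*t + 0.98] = -0.32*t - 4.26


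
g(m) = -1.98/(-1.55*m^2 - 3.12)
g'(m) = -6.138*m/(-1.55*m^2 - 3.12)^2 = -6.138*m/(1.55*m^2 + 3.12)^2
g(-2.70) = 0.14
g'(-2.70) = 0.08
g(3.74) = 0.08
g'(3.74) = -0.04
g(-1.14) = 0.39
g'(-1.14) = 0.27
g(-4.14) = 0.07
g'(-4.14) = 0.03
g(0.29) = 0.61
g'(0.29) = -0.17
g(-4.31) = 0.06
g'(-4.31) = 0.03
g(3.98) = 0.07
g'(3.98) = -0.03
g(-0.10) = 0.63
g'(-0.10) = 0.06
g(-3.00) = 0.12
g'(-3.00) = 0.06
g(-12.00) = 0.01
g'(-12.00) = 0.00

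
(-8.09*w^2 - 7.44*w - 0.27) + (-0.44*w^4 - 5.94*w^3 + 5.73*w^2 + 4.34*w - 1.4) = -0.44*w^4 - 5.94*w^3 - 2.36*w^2 - 3.1*w - 1.67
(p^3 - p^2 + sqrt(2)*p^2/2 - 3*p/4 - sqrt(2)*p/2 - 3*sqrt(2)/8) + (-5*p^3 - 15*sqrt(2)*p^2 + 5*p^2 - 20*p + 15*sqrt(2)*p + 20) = -4*p^3 - 29*sqrt(2)*p^2/2 + 4*p^2 - 83*p/4 + 29*sqrt(2)*p/2 - 3*sqrt(2)/8 + 20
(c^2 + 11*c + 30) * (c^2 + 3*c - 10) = c^4 + 14*c^3 + 53*c^2 - 20*c - 300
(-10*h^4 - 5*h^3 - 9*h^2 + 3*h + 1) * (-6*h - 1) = 60*h^5 + 40*h^4 + 59*h^3 - 9*h^2 - 9*h - 1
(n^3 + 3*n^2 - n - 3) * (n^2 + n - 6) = n^5 + 4*n^4 - 4*n^3 - 22*n^2 + 3*n + 18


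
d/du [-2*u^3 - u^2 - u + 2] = -6*u^2 - 2*u - 1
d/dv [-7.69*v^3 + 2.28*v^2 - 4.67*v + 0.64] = -23.07*v^2 + 4.56*v - 4.67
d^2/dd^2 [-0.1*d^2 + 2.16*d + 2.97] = -0.200000000000000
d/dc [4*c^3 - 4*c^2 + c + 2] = 12*c^2 - 8*c + 1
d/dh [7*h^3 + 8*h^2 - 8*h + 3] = 21*h^2 + 16*h - 8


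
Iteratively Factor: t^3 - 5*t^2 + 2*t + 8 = (t - 4)*(t^2 - t - 2) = (t - 4)*(t + 1)*(t - 2)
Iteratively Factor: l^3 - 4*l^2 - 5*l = (l)*(l^2 - 4*l - 5) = l*(l + 1)*(l - 5)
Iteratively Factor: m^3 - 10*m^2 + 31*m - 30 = (m - 3)*(m^2 - 7*m + 10) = (m - 3)*(m - 2)*(m - 5)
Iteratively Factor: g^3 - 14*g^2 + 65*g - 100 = (g - 4)*(g^2 - 10*g + 25) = (g - 5)*(g - 4)*(g - 5)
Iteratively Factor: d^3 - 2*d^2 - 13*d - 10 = (d + 1)*(d^2 - 3*d - 10) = (d + 1)*(d + 2)*(d - 5)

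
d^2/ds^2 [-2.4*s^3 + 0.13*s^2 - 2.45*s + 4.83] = 0.26 - 14.4*s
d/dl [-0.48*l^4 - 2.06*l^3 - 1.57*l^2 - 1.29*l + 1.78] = -1.92*l^3 - 6.18*l^2 - 3.14*l - 1.29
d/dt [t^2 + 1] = 2*t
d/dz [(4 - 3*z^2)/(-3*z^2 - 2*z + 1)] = 2*(3*z^2 + 9*z + 4)/(9*z^4 + 12*z^3 - 2*z^2 - 4*z + 1)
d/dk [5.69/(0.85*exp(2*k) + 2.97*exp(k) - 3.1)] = (-9.673*exp(k) - 16.8993)*exp(k)/(0.85*exp(2*k) + 2.97*exp(k) - 3.1)^2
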